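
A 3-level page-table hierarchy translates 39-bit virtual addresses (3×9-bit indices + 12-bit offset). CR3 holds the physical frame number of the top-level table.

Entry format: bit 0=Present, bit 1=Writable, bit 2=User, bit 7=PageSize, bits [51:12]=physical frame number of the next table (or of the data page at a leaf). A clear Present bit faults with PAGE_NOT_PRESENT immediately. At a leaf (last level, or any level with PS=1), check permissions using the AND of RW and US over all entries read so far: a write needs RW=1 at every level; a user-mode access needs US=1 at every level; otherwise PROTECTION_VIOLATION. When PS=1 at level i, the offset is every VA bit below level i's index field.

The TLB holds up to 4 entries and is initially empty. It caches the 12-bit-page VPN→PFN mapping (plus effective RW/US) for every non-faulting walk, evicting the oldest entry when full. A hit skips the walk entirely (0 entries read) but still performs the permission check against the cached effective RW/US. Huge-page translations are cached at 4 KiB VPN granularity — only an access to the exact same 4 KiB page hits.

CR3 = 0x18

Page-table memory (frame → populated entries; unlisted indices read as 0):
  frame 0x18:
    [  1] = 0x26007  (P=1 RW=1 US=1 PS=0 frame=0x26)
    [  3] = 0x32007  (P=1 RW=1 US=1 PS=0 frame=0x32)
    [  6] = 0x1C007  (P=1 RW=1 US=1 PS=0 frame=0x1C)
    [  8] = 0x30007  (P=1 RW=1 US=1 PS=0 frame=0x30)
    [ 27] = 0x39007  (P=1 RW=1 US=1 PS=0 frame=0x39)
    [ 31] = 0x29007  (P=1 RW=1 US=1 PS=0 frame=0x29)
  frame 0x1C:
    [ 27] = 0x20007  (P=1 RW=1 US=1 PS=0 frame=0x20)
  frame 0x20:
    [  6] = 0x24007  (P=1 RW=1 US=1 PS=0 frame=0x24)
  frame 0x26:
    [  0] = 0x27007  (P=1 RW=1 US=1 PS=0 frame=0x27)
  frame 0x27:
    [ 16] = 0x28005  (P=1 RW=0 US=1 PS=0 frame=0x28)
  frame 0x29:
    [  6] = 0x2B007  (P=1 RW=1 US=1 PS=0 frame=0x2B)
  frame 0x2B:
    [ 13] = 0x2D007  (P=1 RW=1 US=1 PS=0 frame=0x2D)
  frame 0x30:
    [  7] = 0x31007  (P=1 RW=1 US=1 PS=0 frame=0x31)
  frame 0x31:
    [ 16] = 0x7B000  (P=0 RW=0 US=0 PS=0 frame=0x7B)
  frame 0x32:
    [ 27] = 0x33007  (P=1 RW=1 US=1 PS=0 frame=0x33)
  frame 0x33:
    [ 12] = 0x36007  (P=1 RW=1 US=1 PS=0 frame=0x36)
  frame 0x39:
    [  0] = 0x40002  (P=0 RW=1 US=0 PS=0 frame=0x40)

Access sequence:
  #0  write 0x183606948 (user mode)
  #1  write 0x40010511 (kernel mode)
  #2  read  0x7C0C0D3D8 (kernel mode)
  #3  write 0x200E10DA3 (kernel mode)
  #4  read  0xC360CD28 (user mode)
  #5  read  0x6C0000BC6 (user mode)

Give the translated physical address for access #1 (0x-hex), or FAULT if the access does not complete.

Trace:
#0 VA=0x183606948 (w,user):
  L0: frame=0x18 idx=6 entry=0x1C007 [P=1 RW=1 US=1 PS=0]
  L1: frame=0x1C idx=27 entry=0x20007 [P=1 RW=1 US=1 PS=0]
  L2: frame=0x20 idx=6 entry=0x24007 [P=1 RW=1 US=1 PS=0]
  ✓ 0x24948  — 3 lookups
#1 VA=0x40010511 (w,kernel):
  L0: frame=0x18 idx=1 entry=0x26007 [P=1 RW=1 US=1 PS=0]
  L1: frame=0x26 idx=0 entry=0x27007 [P=1 RW=1 US=1 PS=0]
  L2: frame=0x27 idx=16 entry=0x28005 [P=1 RW=0 US=1 PS=0]
  ⇒ fault: PROTECTION_VIOLATION  — 3 lookups
#2 VA=0x7C0C0D3D8 (r,kernel):
  L0: frame=0x18 idx=31 entry=0x29007 [P=1 RW=1 US=1 PS=0]
  L1: frame=0x29 idx=6 entry=0x2B007 [P=1 RW=1 US=1 PS=0]
  L2: frame=0x2B idx=13 entry=0x2D007 [P=1 RW=1 US=1 PS=0]
  ✓ 0x2D3D8  — 3 lookups
#3 VA=0x200E10DA3 (w,kernel):
  L0: frame=0x18 idx=8 entry=0x30007 [P=1 RW=1 US=1 PS=0]
  L1: frame=0x30 idx=7 entry=0x31007 [P=1 RW=1 US=1 PS=0]
  L2: frame=0x31 idx=16 entry=0x7B000 [P=0 RW=0 US=0 PS=0]
  ⇒ fault: PAGE_NOT_PRESENT  — 3 lookups
#4 VA=0xC360CD28 (r,user):
  L0: frame=0x18 idx=3 entry=0x32007 [P=1 RW=1 US=1 PS=0]
  L1: frame=0x32 idx=27 entry=0x33007 [P=1 RW=1 US=1 PS=0]
  L2: frame=0x33 idx=12 entry=0x36007 [P=1 RW=1 US=1 PS=0]
  ✓ 0x36D28  — 3 lookups
#5 VA=0x6C0000BC6 (r,user):
  L0: frame=0x18 idx=27 entry=0x39007 [P=1 RW=1 US=1 PS=0]
  L1: frame=0x39 idx=0 entry=0x40002 [P=0 RW=1 US=0 PS=0]
  ⇒ fault: PAGE_NOT_PRESENT  — 2 lookups

Access #1 PA: FAULT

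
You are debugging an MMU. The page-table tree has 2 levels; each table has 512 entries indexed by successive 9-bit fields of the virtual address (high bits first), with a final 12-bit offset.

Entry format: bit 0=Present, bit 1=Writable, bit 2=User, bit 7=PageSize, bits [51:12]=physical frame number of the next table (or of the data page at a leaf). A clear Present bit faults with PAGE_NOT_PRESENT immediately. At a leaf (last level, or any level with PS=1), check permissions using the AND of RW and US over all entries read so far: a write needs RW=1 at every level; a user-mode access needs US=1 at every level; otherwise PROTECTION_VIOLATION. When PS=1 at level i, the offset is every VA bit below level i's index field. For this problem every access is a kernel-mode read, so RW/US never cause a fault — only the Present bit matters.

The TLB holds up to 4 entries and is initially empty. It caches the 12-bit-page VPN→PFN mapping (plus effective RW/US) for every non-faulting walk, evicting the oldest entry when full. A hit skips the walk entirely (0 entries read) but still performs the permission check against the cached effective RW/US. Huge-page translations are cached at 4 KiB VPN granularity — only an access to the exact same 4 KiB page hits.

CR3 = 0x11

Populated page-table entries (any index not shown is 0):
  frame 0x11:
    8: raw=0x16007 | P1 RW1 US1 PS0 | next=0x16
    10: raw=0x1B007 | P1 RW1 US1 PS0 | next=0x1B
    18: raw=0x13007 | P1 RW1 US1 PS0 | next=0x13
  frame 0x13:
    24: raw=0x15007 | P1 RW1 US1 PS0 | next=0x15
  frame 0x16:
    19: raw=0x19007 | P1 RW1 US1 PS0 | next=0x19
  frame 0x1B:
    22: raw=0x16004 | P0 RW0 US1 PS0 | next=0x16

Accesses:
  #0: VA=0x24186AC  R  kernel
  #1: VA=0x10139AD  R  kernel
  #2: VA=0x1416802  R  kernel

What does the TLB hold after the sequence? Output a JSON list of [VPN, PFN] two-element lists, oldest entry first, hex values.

Per-access translation:
#0 VA=0x24186AC (r,kernel):
  L0: frame=0x11 idx=18 entry=0x13007 [P=1 RW=1 US=1 PS=0]
  L1: frame=0x13 idx=24 entry=0x15007 [P=1 RW=1 US=1 PS=0]
  ✓ 0x156AC  — 2 lookups
#1 VA=0x10139AD (r,kernel):
  L0: frame=0x11 idx=8 entry=0x16007 [P=1 RW=1 US=1 PS=0]
  L1: frame=0x16 idx=19 entry=0x19007 [P=1 RW=1 US=1 PS=0]
  ✓ 0x199AD  — 2 lookups
#2 VA=0x1416802 (r,kernel):
  L0: frame=0x11 idx=10 entry=0x1B007 [P=1 RW=1 US=1 PS=0]
  L1: frame=0x1B idx=22 entry=0x16004 [P=0 RW=0 US=1 PS=0]
  ✗ PAGE_NOT_PRESENT  [2 reads]

TLB: [["0x2418", "0x15"], ["0x1013", "0x19"]]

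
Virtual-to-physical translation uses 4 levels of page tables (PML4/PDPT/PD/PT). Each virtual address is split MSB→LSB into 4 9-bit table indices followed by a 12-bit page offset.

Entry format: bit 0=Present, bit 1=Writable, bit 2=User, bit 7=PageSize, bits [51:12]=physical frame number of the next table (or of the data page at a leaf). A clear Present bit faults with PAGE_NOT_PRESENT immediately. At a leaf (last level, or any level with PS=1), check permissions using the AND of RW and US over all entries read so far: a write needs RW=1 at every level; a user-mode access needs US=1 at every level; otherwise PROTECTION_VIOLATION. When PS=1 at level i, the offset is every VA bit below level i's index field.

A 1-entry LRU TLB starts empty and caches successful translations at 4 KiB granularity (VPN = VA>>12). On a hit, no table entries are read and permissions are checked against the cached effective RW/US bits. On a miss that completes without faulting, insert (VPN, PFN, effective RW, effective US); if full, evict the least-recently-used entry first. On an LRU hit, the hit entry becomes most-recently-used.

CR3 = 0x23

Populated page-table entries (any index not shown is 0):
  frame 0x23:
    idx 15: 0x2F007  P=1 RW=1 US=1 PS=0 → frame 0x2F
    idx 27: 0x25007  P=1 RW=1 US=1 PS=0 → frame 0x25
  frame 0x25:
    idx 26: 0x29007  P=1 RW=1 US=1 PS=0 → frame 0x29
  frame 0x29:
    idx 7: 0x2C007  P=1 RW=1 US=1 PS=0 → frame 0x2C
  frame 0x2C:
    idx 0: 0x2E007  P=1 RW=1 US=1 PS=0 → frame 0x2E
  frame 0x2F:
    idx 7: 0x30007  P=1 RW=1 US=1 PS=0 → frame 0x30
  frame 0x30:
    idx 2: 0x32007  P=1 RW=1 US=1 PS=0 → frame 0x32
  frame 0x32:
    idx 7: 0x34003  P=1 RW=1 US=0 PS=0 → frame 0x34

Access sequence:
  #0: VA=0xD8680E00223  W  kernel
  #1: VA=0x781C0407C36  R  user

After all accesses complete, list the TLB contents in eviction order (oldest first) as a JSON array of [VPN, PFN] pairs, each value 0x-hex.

Per-access translation:
#0 VA=0xD8680E00223 (w,kernel):
  L0 @0x23[27] → 0x25007  P=1,RW=1,US=1,PS=0
  L1 @0x25[26] → 0x29007  P=1,RW=1,US=1,PS=0
  L2 @0x29[7] → 0x2C007  P=1,RW=1,US=1,PS=0
  L3 @0x2C[0] → 0x2E007  P=1,RW=1,US=1,PS=0
  ✓ 0x2E223  — 4 lookups
#1 VA=0x781C0407C36 (r,user):
  L0 @0x23[15] → 0x2F007  P=1,RW=1,US=1,PS=0
  L1 @0x2F[7] → 0x30007  P=1,RW=1,US=1,PS=0
  L2 @0x30[2] → 0x32007  P=1,RW=1,US=1,PS=0
  L3 @0x32[7] → 0x34003  P=1,RW=1,US=0,PS=0
  → PROTECTION_VIOLATION  (4 entries read)

TLB: [["0xD8680E00", "0x2E"]]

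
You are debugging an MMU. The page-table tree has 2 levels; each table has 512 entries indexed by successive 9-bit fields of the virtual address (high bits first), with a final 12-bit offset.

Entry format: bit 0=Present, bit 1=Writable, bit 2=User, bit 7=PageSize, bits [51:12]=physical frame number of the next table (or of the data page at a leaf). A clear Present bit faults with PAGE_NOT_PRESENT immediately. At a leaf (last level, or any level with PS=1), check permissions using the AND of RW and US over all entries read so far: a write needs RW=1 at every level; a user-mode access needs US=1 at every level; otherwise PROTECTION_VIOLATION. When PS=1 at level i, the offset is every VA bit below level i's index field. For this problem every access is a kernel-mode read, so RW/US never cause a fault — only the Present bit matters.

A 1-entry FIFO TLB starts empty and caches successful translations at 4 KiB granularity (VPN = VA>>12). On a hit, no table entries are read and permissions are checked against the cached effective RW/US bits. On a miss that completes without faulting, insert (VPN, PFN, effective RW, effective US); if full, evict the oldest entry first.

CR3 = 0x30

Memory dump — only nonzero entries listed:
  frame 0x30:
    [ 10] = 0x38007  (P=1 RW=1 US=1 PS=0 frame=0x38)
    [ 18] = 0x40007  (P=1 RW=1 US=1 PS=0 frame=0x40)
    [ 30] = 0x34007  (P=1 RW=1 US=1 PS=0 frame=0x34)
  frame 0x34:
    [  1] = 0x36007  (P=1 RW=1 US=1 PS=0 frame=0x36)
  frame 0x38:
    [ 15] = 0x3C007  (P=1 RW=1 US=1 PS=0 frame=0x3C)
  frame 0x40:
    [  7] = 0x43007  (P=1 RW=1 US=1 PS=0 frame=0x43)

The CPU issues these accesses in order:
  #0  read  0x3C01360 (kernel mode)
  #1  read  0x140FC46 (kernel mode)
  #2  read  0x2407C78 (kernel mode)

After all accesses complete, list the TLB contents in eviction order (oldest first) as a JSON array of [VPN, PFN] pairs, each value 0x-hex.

Trace:
#0 VA=0x3C01360 (r,kernel):
  L0 @0x30[30] → 0x34007  P=1,RW=1,US=1,PS=0
  L1 @0x34[1] → 0x36007  P=1,RW=1,US=1,PS=0
  ✓ 0x36360  — 2 lookups
#1 VA=0x140FC46 (r,kernel):
  L0 @0x30[10] → 0x38007  P=1,RW=1,US=1,PS=0
  L1 @0x38[15] → 0x3C007  P=1,RW=1,US=1,PS=0
  ✓ 0x3CC46  — 2 lookups
#2 VA=0x2407C78 (r,kernel):
  L0 @0x30[18] → 0x40007  P=1,RW=1,US=1,PS=0
  L1 @0x40[7] → 0x43007  P=1,RW=1,US=1,PS=0
  ✓ 0x43C78  — 2 lookups

TLB: [["0x2407", "0x43"]]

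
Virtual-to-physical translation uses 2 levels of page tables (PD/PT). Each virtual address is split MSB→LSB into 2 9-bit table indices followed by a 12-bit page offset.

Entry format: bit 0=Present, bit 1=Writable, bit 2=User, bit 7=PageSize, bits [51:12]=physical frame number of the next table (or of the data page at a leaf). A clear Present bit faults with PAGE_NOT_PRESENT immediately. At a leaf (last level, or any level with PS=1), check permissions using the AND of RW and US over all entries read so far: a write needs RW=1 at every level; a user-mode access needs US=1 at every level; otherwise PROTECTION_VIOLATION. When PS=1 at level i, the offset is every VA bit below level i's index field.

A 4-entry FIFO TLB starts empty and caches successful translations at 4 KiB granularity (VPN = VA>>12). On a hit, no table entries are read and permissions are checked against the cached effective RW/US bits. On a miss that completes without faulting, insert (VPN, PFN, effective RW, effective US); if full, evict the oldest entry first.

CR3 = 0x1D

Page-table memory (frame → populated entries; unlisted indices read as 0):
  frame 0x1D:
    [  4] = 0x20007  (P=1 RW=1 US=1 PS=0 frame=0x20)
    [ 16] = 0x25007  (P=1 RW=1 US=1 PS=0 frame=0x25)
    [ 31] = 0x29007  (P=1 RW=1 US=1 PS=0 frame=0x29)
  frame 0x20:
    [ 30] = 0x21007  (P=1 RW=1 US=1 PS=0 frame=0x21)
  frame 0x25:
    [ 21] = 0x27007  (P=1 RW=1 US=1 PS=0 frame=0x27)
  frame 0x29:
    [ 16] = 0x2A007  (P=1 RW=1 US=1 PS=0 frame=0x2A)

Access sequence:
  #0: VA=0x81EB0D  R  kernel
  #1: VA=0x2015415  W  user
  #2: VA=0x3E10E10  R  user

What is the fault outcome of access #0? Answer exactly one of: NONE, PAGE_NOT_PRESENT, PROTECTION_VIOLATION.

Trace:
#0 VA=0x81EB0D (r,kernel):
  [0] read 0x1D idx=4: raw=0x20007 flags P=1 W=1 U=1 S=0
  [1] read 0x20 idx=30: raw=0x21007 flags P=1 W=1 U=1 S=0
  ✓ 0x21B0D  — 2 lookups
#1 VA=0x2015415 (w,user):
  [0] read 0x1D idx=16: raw=0x25007 flags P=1 W=1 U=1 S=0
  [1] read 0x25 idx=21: raw=0x27007 flags P=1 W=1 U=1 S=0
  ✓ 0x27415  — 2 lookups
#2 VA=0x3E10E10 (r,user):
  [0] read 0x1D idx=31: raw=0x29007 flags P=1 W=1 U=1 S=0
  [1] read 0x29 idx=16: raw=0x2A007 flags P=1 W=1 U=1 S=0
  ✓ 0x2AE10  — 2 lookups

Access #0 fault: NONE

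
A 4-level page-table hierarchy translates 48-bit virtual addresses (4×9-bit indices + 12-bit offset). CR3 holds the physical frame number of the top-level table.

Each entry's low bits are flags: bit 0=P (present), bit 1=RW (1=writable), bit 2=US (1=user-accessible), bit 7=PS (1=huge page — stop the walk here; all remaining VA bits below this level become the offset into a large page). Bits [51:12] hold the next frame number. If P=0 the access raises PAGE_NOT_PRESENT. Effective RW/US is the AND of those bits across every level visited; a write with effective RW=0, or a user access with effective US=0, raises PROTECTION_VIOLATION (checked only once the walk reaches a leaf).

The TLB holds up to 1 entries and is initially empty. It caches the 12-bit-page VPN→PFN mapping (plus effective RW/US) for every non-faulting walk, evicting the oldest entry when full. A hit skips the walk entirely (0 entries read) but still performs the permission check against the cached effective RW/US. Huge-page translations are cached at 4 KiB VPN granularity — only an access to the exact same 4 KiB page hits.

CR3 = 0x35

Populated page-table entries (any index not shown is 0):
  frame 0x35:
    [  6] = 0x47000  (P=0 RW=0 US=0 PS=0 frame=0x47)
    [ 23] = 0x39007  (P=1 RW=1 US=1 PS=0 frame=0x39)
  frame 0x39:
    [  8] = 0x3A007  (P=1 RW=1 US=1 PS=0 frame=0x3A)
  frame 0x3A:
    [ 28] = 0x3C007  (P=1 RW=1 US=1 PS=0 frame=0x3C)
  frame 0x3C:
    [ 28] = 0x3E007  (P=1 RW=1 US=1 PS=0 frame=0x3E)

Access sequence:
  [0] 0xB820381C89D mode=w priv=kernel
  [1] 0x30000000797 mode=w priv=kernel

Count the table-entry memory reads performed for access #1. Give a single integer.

Per-access translation:
#0 VA=0xB820381C89D (w,kernel):
  L0 @0x35[23] → 0x39007  P=1,RW=1,US=1,PS=0
  L1 @0x39[8] → 0x3A007  P=1,RW=1,US=1,PS=0
  L2 @0x3A[28] → 0x3C007  P=1,RW=1,US=1,PS=0
  L3 @0x3C[28] → 0x3E007  P=1,RW=1,US=1,PS=0
  ✓ 0x3E89D  — 4 lookups
#1 VA=0x30000000797 (w,kernel):
  L0 @0x35[6] → 0x47000  P=0,RW=0,US=0,PS=0
  → PAGE_NOT_PRESENT  (1 entries read)

Entries read for #1: 1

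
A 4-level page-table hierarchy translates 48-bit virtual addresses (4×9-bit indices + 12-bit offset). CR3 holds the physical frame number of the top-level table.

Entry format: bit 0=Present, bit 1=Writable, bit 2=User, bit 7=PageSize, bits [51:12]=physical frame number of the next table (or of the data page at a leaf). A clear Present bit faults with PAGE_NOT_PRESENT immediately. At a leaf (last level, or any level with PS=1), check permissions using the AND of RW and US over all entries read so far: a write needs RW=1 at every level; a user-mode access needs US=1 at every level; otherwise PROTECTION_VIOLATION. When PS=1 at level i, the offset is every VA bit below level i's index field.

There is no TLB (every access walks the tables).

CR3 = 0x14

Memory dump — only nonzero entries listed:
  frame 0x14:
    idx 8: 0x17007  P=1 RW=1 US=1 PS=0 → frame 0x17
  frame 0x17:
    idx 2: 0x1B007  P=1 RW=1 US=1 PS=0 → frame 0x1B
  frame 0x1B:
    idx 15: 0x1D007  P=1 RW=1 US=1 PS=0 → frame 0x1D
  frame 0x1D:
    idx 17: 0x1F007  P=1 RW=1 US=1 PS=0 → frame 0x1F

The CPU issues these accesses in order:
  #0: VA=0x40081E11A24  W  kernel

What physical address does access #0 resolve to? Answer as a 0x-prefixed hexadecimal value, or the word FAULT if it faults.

Walk each access:
#0 VA=0x40081E11A24 (w,kernel):
  [0] read 0x14 idx=8: raw=0x17007 flags P=1 W=1 U=1 S=0
  [1] read 0x17 idx=2: raw=0x1B007 flags P=1 W=1 U=1 S=0
  [2] read 0x1B idx=15: raw=0x1D007 flags P=1 W=1 U=1 S=0
  [3] read 0x1D idx=17: raw=0x1F007 flags P=1 W=1 U=1 S=0
  → PA=0x1FA24  (4 entries read)

Access #0 PA: 0x1FA24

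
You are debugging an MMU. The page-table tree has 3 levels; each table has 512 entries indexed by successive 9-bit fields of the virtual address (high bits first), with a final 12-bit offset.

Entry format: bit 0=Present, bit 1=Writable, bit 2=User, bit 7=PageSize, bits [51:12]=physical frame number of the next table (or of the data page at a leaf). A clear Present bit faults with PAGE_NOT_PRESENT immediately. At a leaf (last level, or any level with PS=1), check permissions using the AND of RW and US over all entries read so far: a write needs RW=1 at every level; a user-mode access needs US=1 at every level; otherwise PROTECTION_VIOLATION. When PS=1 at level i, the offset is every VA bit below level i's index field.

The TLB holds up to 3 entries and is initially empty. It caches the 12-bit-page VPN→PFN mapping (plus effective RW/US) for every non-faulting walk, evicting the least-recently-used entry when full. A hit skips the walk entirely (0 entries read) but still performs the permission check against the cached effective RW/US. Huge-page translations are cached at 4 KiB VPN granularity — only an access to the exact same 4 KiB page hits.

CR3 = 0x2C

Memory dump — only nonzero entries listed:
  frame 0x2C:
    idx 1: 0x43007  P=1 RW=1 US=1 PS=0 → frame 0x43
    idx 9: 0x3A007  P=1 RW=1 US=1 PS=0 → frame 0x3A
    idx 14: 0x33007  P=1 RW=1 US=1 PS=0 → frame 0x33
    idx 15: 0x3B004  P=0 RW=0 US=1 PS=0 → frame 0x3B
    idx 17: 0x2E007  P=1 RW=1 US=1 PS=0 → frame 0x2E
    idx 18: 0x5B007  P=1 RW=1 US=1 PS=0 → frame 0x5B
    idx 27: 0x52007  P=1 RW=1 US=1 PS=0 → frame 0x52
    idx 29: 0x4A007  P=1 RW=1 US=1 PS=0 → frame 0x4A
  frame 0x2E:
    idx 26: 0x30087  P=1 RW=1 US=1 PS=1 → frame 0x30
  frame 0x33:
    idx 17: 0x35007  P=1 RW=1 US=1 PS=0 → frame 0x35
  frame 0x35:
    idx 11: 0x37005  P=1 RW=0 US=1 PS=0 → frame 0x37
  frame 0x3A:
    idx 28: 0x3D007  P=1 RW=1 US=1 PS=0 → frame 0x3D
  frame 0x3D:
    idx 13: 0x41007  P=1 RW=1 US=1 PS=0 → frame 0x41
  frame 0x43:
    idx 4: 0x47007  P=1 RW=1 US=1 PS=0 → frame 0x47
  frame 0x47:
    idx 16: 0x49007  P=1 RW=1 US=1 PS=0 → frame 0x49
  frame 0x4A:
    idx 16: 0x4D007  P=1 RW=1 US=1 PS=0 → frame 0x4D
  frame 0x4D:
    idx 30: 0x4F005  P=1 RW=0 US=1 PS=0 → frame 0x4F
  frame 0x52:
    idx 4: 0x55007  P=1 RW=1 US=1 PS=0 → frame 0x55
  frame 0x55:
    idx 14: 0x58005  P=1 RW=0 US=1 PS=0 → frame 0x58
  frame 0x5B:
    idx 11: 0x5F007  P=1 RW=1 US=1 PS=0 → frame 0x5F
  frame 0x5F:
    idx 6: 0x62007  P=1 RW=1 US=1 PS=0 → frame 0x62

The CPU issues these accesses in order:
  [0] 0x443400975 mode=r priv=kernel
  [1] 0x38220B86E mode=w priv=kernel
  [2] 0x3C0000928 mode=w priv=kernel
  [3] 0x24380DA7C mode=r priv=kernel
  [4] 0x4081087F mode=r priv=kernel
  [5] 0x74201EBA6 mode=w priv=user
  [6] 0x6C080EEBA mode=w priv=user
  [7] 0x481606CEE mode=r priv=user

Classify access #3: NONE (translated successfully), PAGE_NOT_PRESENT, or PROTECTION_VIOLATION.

Walk each access:
#0 VA=0x443400975 (r,kernel):
  L0 @0x2C[17] → 0x2E007  P=1,RW=1,US=1,PS=0
  L1 @0x2E[26] → 0x30087  P=1,RW=1,US=1,PS=1
  → PA=0x30975 (huge @L1)  (2 entries read)
#1 VA=0x38220B86E (w,kernel):
  L0 @0x2C[14] → 0x33007  P=1,RW=1,US=1,PS=0
  L1 @0x33[17] → 0x35007  P=1,RW=1,US=1,PS=0
  L2 @0x35[11] → 0x37005  P=1,RW=0,US=1,PS=0
  ⇒ fault: PROTECTION_VIOLATION  — 3 lookups
#2 VA=0x3C0000928 (w,kernel):
  L0 @0x2C[15] → 0x3B004  P=0,RW=0,US=1,PS=0
  ⇒ fault: PAGE_NOT_PRESENT  — 1 lookups
#3 VA=0x24380DA7C (r,kernel):
  L0 @0x2C[9] → 0x3A007  P=1,RW=1,US=1,PS=0
  L1 @0x3A[28] → 0x3D007  P=1,RW=1,US=1,PS=0
  L2 @0x3D[13] → 0x41007  P=1,RW=1,US=1,PS=0
  → PA=0x41A7C  (3 entries read)
#4 VA=0x4081087F (r,kernel):
  L0 @0x2C[1] → 0x43007  P=1,RW=1,US=1,PS=0
  L1 @0x43[4] → 0x47007  P=1,RW=1,US=1,PS=0
  L2 @0x47[16] → 0x49007  P=1,RW=1,US=1,PS=0
  → PA=0x4987F  (3 entries read)
#5 VA=0x74201EBA6 (w,user):
  L0 @0x2C[29] → 0x4A007  P=1,RW=1,US=1,PS=0
  L1 @0x4A[16] → 0x4D007  P=1,RW=1,US=1,PS=0
  L2 @0x4D[30] → 0x4F005  P=1,RW=0,US=1,PS=0
  ⇒ fault: PROTECTION_VIOLATION  — 3 lookups
#6 VA=0x6C080EEBA (w,user):
  L0 @0x2C[27] → 0x52007  P=1,RW=1,US=1,PS=0
  L1 @0x52[4] → 0x55007  P=1,RW=1,US=1,PS=0
  L2 @0x55[14] → 0x58005  P=1,RW=0,US=1,PS=0
  ⇒ fault: PROTECTION_VIOLATION  — 3 lookups
#7 VA=0x481606CEE (r,user):
  L0 @0x2C[18] → 0x5B007  P=1,RW=1,US=1,PS=0
  L1 @0x5B[11] → 0x5F007  P=1,RW=1,US=1,PS=0
  L2 @0x5F[6] → 0x62007  P=1,RW=1,US=1,PS=0
  → PA=0x62CEE  (3 entries read)

Access #3 fault: NONE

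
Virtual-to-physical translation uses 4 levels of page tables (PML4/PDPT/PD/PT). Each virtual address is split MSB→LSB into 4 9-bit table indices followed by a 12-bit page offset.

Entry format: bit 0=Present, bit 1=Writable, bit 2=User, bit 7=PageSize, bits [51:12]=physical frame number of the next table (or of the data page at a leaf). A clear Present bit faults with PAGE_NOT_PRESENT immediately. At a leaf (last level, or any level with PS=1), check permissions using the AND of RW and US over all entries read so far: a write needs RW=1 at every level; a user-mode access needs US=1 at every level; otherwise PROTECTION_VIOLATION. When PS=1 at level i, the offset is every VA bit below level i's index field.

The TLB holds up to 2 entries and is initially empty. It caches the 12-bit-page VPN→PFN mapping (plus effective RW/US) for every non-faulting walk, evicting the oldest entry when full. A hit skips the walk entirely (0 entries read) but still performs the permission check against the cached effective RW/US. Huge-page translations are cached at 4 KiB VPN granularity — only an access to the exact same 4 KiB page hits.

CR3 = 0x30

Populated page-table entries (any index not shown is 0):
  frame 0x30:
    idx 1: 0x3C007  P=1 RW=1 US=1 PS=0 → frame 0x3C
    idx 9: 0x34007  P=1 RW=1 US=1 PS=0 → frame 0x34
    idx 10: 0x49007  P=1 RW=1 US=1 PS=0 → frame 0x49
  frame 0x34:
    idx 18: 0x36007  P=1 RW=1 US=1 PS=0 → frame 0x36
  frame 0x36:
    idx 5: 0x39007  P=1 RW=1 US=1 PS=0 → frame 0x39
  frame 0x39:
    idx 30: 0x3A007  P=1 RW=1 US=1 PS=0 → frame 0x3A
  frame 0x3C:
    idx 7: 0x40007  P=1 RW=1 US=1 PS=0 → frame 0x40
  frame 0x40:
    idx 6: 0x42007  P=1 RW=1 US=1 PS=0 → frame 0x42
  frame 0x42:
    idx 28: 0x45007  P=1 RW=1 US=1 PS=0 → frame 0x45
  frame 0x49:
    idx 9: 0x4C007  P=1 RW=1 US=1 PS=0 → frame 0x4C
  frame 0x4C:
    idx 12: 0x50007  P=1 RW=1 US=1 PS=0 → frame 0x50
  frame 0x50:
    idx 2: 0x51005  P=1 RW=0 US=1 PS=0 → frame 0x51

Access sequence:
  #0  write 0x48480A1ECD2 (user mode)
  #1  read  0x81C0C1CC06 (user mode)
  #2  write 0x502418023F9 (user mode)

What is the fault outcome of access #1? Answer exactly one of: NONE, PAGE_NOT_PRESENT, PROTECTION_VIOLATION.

Trace:
#0 VA=0x48480A1ECD2 (w,user):
  L0 @0x30[9] → 0x34007  P=1,RW=1,US=1,PS=0
  L1 @0x34[18] → 0x36007  P=1,RW=1,US=1,PS=0
  L2 @0x36[5] → 0x39007  P=1,RW=1,US=1,PS=0
  L3 @0x39[30] → 0x3A007  P=1,RW=1,US=1,PS=0
  → PA=0x3ACD2  (4 entries read)
#1 VA=0x81C0C1CC06 (r,user):
  L0 @0x30[1] → 0x3C007  P=1,RW=1,US=1,PS=0
  L1 @0x3C[7] → 0x40007  P=1,RW=1,US=1,PS=0
  L2 @0x40[6] → 0x42007  P=1,RW=1,US=1,PS=0
  L3 @0x42[28] → 0x45007  P=1,RW=1,US=1,PS=0
  → PA=0x45C06  (4 entries read)
#2 VA=0x502418023F9 (w,user):
  L0 @0x30[10] → 0x49007  P=1,RW=1,US=1,PS=0
  L1 @0x49[9] → 0x4C007  P=1,RW=1,US=1,PS=0
  L2 @0x4C[12] → 0x50007  P=1,RW=1,US=1,PS=0
  L3 @0x50[2] → 0x51005  P=1,RW=0,US=1,PS=0
  ⇒ fault: PROTECTION_VIOLATION  — 4 lookups

Access #1 fault: NONE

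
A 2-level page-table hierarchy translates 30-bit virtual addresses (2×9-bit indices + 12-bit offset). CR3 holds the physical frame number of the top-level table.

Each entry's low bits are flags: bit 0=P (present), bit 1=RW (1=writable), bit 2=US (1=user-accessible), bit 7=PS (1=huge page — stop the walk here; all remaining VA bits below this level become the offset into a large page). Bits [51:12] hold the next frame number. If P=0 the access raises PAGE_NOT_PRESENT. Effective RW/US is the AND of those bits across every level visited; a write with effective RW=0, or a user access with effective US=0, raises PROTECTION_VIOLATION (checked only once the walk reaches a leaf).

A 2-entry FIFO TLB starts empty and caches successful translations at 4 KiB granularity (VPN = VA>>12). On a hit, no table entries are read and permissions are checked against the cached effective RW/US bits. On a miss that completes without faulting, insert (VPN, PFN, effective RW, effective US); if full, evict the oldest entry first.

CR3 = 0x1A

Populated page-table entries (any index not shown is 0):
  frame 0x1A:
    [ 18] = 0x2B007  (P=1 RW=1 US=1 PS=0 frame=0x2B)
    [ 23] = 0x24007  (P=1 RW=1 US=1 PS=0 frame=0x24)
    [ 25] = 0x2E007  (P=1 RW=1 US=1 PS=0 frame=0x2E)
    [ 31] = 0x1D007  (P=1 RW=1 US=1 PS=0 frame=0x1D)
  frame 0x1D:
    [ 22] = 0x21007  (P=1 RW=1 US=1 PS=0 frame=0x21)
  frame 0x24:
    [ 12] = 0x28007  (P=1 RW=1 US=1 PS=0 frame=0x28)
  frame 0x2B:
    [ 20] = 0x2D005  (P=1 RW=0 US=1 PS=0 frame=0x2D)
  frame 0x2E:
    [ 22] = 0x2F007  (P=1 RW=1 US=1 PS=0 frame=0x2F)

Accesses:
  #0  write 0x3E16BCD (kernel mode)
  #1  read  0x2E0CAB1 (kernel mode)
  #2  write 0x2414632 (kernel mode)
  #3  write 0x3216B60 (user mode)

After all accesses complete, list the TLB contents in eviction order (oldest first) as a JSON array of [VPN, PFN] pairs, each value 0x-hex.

Trace:
#0 VA=0x3E16BCD (w,kernel):
  L0 @0x1A[31] → 0x1D007  P=1,RW=1,US=1,PS=0
  L1 @0x1D[22] → 0x21007  P=1,RW=1,US=1,PS=0
  ⇒ phys 0x21BCD  [2 reads]
#1 VA=0x2E0CAB1 (r,kernel):
  L0 @0x1A[23] → 0x24007  P=1,RW=1,US=1,PS=0
  L1 @0x24[12] → 0x28007  P=1,RW=1,US=1,PS=0
  ⇒ phys 0x28AB1  [2 reads]
#2 VA=0x2414632 (w,kernel):
  L0 @0x1A[18] → 0x2B007  P=1,RW=1,US=1,PS=0
  L1 @0x2B[20] → 0x2D005  P=1,RW=0,US=1,PS=0
  ⇒ fault: PROTECTION_VIOLATION  — 2 lookups
#3 VA=0x3216B60 (w,user):
  L0 @0x1A[25] → 0x2E007  P=1,RW=1,US=1,PS=0
  L1 @0x2E[22] → 0x2F007  P=1,RW=1,US=1,PS=0
  ⇒ phys 0x2FB60  [2 reads]

TLB: [["0x2E0C", "0x28"], ["0x3216", "0x2F"]]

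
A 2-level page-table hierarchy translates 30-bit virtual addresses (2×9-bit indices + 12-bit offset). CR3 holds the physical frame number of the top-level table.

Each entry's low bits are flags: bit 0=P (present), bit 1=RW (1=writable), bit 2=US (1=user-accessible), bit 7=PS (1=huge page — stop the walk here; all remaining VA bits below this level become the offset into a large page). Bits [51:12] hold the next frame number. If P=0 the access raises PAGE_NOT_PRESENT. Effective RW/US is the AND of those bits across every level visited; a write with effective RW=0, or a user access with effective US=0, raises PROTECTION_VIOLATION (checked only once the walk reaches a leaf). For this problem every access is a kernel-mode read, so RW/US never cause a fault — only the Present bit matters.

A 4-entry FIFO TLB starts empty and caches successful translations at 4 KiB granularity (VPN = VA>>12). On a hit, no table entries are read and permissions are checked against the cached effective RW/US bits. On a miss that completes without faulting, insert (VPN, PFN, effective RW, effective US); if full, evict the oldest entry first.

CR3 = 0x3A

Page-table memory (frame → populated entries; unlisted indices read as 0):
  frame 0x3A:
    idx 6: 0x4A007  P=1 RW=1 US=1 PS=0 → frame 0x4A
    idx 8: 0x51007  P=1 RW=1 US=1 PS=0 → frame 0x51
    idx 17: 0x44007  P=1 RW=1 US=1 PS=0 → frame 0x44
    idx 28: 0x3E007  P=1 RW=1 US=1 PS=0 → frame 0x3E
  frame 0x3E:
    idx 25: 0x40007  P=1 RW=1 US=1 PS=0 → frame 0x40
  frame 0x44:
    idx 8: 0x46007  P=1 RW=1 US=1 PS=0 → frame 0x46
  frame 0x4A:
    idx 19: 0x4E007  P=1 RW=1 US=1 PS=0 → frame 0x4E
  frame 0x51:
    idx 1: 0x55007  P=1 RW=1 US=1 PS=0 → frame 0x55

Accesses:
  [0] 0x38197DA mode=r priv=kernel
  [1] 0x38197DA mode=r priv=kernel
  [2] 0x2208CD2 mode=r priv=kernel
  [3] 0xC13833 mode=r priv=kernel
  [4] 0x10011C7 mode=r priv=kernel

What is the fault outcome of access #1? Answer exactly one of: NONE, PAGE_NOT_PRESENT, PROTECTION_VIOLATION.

Trace:
#0 VA=0x38197DA (r,kernel):
  L0: frame=0x3A idx=28 entry=0x3E007 [P=1 RW=1 US=1 PS=0]
  L1: frame=0x3E idx=25 entry=0x40007 [P=1 RW=1 US=1 PS=0]
  ✓ 0x407DA  — 2 lookups
#1 VA=0x38197DA (r,kernel):
  TLB hit vpn=0x3819 → PA=0x407DA
#2 VA=0x2208CD2 (r,kernel):
  L0: frame=0x3A idx=17 entry=0x44007 [P=1 RW=1 US=1 PS=0]
  L1: frame=0x44 idx=8 entry=0x46007 [P=1 RW=1 US=1 PS=0]
  ✓ 0x46CD2  — 2 lookups
#3 VA=0xC13833 (r,kernel):
  L0: frame=0x3A idx=6 entry=0x4A007 [P=1 RW=1 US=1 PS=0]
  L1: frame=0x4A idx=19 entry=0x4E007 [P=1 RW=1 US=1 PS=0]
  ✓ 0x4E833  — 2 lookups
#4 VA=0x10011C7 (r,kernel):
  L0: frame=0x3A idx=8 entry=0x51007 [P=1 RW=1 US=1 PS=0]
  L1: frame=0x51 idx=1 entry=0x55007 [P=1 RW=1 US=1 PS=0]
  ✓ 0x551C7  — 2 lookups

Access #1 fault: NONE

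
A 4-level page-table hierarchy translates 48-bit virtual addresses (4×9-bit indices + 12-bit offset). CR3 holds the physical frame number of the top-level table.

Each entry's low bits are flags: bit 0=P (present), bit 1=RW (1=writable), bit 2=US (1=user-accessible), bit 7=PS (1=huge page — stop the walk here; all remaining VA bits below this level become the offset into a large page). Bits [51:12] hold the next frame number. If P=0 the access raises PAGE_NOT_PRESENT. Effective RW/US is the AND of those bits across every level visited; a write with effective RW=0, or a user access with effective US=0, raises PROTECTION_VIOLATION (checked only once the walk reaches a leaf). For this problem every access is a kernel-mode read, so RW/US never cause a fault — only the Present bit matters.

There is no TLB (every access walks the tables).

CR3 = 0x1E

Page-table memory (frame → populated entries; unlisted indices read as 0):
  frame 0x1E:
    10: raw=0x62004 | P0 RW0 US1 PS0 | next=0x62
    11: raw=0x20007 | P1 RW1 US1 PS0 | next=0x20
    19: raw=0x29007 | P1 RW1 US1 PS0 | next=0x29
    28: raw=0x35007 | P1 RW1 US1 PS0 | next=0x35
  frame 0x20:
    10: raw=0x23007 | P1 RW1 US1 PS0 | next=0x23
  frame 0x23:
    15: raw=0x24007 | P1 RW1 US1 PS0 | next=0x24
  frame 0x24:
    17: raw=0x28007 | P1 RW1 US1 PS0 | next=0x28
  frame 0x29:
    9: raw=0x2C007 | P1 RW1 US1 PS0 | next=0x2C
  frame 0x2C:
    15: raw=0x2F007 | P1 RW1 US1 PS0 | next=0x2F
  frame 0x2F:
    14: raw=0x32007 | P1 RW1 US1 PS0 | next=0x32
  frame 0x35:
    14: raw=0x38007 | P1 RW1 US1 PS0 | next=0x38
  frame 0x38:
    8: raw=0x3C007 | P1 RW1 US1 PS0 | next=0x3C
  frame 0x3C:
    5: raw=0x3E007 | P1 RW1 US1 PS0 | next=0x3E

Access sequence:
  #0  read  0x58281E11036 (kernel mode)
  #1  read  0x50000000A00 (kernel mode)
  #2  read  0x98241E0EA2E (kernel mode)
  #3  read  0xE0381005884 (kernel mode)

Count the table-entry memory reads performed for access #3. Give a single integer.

Trace:
#0 VA=0x58281E11036 (r,kernel):
  L0: frame=0x1E idx=11 entry=0x20007 [P=1 RW=1 US=1 PS=0]
  L1: frame=0x20 idx=10 entry=0x23007 [P=1 RW=1 US=1 PS=0]
  L2: frame=0x23 idx=15 entry=0x24007 [P=1 RW=1 US=1 PS=0]
  L3: frame=0x24 idx=17 entry=0x28007 [P=1 RW=1 US=1 PS=0]
  → PA=0x28036  (4 entries read)
#1 VA=0x50000000A00 (r,kernel):
  L0: frame=0x1E idx=10 entry=0x62004 [P=0 RW=0 US=1 PS=0]
  → PAGE_NOT_PRESENT  (1 entries read)
#2 VA=0x98241E0EA2E (r,kernel):
  L0: frame=0x1E idx=19 entry=0x29007 [P=1 RW=1 US=1 PS=0]
  L1: frame=0x29 idx=9 entry=0x2C007 [P=1 RW=1 US=1 PS=0]
  L2: frame=0x2C idx=15 entry=0x2F007 [P=1 RW=1 US=1 PS=0]
  L3: frame=0x2F idx=14 entry=0x32007 [P=1 RW=1 US=1 PS=0]
  → PA=0x32A2E  (4 entries read)
#3 VA=0xE0381005884 (r,kernel):
  L0: frame=0x1E idx=28 entry=0x35007 [P=1 RW=1 US=1 PS=0]
  L1: frame=0x35 idx=14 entry=0x38007 [P=1 RW=1 US=1 PS=0]
  L2: frame=0x38 idx=8 entry=0x3C007 [P=1 RW=1 US=1 PS=0]
  L3: frame=0x3C idx=5 entry=0x3E007 [P=1 RW=1 US=1 PS=0]
  → PA=0x3E884  (4 entries read)

Entries read for #3: 4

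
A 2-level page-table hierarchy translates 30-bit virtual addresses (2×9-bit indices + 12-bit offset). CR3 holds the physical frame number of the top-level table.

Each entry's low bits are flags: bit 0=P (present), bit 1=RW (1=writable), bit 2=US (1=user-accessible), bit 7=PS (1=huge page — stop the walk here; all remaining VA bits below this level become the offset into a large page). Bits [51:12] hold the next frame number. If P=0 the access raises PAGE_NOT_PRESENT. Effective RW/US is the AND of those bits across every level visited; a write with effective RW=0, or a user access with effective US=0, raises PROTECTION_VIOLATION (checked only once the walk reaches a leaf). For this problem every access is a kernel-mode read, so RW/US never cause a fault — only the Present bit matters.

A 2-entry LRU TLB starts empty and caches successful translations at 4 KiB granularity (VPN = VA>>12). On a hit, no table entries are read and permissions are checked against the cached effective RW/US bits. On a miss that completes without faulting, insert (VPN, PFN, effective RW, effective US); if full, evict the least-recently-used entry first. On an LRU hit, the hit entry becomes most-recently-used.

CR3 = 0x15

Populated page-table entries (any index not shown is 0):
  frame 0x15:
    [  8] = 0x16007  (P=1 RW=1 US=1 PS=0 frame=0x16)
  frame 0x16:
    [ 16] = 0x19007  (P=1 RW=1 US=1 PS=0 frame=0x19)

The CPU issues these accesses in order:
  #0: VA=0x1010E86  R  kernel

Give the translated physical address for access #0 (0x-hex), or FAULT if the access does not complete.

Trace:
#0 VA=0x1010E86 (r,kernel):
  L0: frame=0x15 idx=8 entry=0x16007 [P=1 RW=1 US=1 PS=0]
  L1: frame=0x16 idx=16 entry=0x19007 [P=1 RW=1 US=1 PS=0]
  ✓ 0x19E86  — 2 lookups

Access #0 PA: 0x19E86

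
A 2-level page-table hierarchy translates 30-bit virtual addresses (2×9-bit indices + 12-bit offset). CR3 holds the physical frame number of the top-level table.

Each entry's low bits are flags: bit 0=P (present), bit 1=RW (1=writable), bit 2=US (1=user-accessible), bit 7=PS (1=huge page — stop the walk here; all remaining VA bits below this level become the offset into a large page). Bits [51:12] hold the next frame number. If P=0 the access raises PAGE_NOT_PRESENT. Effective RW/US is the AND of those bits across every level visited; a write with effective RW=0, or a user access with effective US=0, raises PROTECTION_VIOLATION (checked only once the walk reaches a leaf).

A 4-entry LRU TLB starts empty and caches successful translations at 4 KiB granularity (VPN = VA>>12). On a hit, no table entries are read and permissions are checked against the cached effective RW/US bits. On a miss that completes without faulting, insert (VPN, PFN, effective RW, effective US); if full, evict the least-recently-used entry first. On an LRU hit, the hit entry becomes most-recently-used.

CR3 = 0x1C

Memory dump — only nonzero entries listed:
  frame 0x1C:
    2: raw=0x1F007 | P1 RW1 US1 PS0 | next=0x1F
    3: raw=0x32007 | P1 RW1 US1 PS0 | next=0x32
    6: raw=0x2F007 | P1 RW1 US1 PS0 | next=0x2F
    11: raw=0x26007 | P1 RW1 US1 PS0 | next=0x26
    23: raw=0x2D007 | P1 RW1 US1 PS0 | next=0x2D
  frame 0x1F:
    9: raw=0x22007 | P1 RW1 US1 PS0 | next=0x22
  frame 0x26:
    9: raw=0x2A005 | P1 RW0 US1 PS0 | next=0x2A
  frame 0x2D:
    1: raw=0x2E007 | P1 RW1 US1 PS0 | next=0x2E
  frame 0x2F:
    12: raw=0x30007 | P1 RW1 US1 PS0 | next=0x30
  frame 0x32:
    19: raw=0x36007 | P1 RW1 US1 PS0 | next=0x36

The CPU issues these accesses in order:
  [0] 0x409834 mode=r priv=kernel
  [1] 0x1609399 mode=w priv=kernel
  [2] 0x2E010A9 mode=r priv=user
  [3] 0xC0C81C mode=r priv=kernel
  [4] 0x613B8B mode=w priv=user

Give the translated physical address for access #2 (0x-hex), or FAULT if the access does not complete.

Per-access translation:
#0 VA=0x409834 (r,kernel):
  lvl0: tbl 0x1C, slot 2 ⇒ 0x1F007 (P1/RW1/US1/PS0)
  lvl1: tbl 0x1F, slot 9 ⇒ 0x22007 (P1/RW1/US1/PS0)
  ✓ 0x22834  — 2 lookups
#1 VA=0x1609399 (w,kernel):
  lvl0: tbl 0x1C, slot 11 ⇒ 0x26007 (P1/RW1/US1/PS0)
  lvl1: tbl 0x26, slot 9 ⇒ 0x2A005 (P1/RW0/US1/PS0)
  ⇒ fault: PROTECTION_VIOLATION  — 2 lookups
#2 VA=0x2E010A9 (r,user):
  lvl0: tbl 0x1C, slot 23 ⇒ 0x2D007 (P1/RW1/US1/PS0)
  lvl1: tbl 0x2D, slot 1 ⇒ 0x2E007 (P1/RW1/US1/PS0)
  ✓ 0x2E0A9  — 2 lookups
#3 VA=0xC0C81C (r,kernel):
  lvl0: tbl 0x1C, slot 6 ⇒ 0x2F007 (P1/RW1/US1/PS0)
  lvl1: tbl 0x2F, slot 12 ⇒ 0x30007 (P1/RW1/US1/PS0)
  ✓ 0x3081C  — 2 lookups
#4 VA=0x613B8B (w,user):
  lvl0: tbl 0x1C, slot 3 ⇒ 0x32007 (P1/RW1/US1/PS0)
  lvl1: tbl 0x32, slot 19 ⇒ 0x36007 (P1/RW1/US1/PS0)
  ✓ 0x36B8B  — 2 lookups

Access #2 PA: 0x2E0A9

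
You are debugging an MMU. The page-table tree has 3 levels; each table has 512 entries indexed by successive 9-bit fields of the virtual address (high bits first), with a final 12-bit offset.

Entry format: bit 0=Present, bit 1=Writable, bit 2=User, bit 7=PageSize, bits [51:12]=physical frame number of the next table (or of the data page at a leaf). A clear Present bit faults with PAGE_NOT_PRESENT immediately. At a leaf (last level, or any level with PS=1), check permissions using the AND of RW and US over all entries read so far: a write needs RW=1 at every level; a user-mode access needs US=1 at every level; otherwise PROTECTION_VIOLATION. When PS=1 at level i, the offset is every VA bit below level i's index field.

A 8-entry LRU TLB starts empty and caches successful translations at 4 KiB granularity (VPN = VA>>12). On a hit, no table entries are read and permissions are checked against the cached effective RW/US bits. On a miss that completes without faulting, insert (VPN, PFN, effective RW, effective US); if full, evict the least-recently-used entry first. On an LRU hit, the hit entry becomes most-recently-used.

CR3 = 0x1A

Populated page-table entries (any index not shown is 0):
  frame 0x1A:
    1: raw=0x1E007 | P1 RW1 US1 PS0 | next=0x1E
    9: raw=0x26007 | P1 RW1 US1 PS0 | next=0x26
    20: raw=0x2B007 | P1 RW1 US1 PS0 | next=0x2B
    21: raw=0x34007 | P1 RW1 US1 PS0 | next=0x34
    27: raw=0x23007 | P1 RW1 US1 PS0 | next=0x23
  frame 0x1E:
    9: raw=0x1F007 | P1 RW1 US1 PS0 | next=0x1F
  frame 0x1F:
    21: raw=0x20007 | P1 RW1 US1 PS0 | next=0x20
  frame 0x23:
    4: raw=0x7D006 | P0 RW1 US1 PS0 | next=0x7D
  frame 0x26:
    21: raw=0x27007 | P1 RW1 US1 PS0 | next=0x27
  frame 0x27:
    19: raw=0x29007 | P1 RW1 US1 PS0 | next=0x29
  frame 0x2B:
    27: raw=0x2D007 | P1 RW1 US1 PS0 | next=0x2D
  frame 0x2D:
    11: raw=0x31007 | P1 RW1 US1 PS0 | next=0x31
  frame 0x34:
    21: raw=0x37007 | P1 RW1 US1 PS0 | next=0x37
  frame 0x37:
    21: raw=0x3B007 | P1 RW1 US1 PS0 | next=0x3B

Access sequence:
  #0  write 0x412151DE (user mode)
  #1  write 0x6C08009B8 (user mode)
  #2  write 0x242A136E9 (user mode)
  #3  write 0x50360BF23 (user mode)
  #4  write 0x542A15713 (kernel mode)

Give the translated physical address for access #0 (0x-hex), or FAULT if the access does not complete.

Per-access translation:
#0 VA=0x412151DE (w,user):
  [0] read 0x1A idx=1: raw=0x1E007 flags P=1 W=1 U=1 S=0
  [1] read 0x1E idx=9: raw=0x1F007 flags P=1 W=1 U=1 S=0
  [2] read 0x1F idx=21: raw=0x20007 flags P=1 W=1 U=1 S=0
  → PA=0x201DE  (3 entries read)
#1 VA=0x6C08009B8 (w,user):
  [0] read 0x1A idx=27: raw=0x23007 flags P=1 W=1 U=1 S=0
  [1] read 0x23 idx=4: raw=0x7D006 flags P=0 W=1 U=1 S=0
  → PAGE_NOT_PRESENT  (2 entries read)
#2 VA=0x242A136E9 (w,user):
  [0] read 0x1A idx=9: raw=0x26007 flags P=1 W=1 U=1 S=0
  [1] read 0x26 idx=21: raw=0x27007 flags P=1 W=1 U=1 S=0
  [2] read 0x27 idx=19: raw=0x29007 flags P=1 W=1 U=1 S=0
  → PA=0x296E9  (3 entries read)
#3 VA=0x50360BF23 (w,user):
  [0] read 0x1A idx=20: raw=0x2B007 flags P=1 W=1 U=1 S=0
  [1] read 0x2B idx=27: raw=0x2D007 flags P=1 W=1 U=1 S=0
  [2] read 0x2D idx=11: raw=0x31007 flags P=1 W=1 U=1 S=0
  → PA=0x31F23  (3 entries read)
#4 VA=0x542A15713 (w,kernel):
  [0] read 0x1A idx=21: raw=0x34007 flags P=1 W=1 U=1 S=0
  [1] read 0x34 idx=21: raw=0x37007 flags P=1 W=1 U=1 S=0
  [2] read 0x37 idx=21: raw=0x3B007 flags P=1 W=1 U=1 S=0
  → PA=0x3B713  (3 entries read)

Access #0 PA: 0x201DE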